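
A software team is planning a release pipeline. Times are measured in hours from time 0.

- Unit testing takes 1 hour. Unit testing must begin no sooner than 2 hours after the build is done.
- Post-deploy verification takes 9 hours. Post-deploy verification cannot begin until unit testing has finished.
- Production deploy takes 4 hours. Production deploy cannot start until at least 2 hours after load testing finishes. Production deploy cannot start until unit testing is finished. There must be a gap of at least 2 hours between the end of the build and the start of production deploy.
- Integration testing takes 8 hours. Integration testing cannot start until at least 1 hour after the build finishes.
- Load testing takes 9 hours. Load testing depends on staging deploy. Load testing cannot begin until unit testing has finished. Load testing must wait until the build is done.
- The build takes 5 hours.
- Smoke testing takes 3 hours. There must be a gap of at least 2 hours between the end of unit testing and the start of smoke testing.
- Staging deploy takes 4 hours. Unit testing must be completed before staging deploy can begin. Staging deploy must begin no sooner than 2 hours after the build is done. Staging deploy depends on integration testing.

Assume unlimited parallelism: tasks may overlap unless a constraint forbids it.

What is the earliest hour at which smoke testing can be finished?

13

The build can start immediately at hour 0; it finishes at hour 5.
Unit testing waits on the build (finishes hour 5, plus 2-hour gap → hour 7), so it starts at hour 7 and finishes at 7 + 1 = hour 8.
After unit testing (finishes hour 8, plus 2-hour gap → hour 10), smoke testing can start at hour 10 and finishes at hour 13.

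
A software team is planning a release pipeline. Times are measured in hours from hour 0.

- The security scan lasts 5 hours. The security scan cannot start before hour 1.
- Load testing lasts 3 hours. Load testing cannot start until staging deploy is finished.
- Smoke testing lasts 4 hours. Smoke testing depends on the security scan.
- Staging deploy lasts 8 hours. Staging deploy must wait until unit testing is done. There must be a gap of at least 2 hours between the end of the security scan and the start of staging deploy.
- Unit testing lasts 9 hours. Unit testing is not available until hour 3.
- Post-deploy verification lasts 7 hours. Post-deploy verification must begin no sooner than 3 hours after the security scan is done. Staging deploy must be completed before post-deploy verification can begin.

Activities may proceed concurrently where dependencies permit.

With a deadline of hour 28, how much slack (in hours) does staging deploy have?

The security scan cannot begin until its own release at hour 1. It runs from hour 1 to 1 + 5 = hour 6.
Unit testing cannot begin until its own release at hour 3. It runs from hour 3 to 3 + 9 = hour 12.
Staging deploy cannot start until unit testing (finishes hour 12); the security scan (finishes hour 6, plus 2-hour gap → hour 8). The controlling bound is hour 12, so staging deploy finishes at 12 + 8 = hour 20.

Working backward from the deadline:
Nothing follows load testing; the deadline of hour 28 is its only limit. It must start by 28 − 3 = hour 25.
Post-deploy verification must finish by hour 28; it takes 7 hours, so it must start by 28 − 7 = hour 21.
For staging deploy: load testing (must start by hour 25); post-deploy verification (must start by hour 21). The most restrictive is hour 21; with an 8-hour duration, staging deploy must start by hour 13.
So staging deploy can start as early as hour 12 and as late as hour 13, giving 13 − 12 = 1 hour of slack.

1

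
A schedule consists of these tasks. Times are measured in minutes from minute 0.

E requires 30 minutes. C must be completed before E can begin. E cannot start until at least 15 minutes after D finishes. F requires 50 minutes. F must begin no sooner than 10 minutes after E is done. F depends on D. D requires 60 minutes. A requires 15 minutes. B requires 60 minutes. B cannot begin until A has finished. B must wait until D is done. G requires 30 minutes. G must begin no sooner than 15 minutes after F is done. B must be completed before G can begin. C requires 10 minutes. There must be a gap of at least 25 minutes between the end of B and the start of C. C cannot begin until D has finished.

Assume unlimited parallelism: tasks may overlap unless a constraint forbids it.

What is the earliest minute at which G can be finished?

290

D has no prerequisites, so it starts at minute 0 and finishes at minute 60.
A can start immediately at minute 0; it finishes at minute 15.
B cannot start until A (finishes minute 15); D (finishes minute 60). The controlling bound is minute 60, so B finishes at 60 + 60 = minute 120.
For C: B (finishes minute 120, plus 25-minute gap → minute 145); D (finishes minute 60). Taking the maximum gives a start of minute 145, and it finishes at 145 + 10 = minute 155.
E cannot start until C (finishes minute 155); D (finishes minute 60, plus 15-minute gap → minute 75). The controlling bound is minute 155, so E finishes at 155 + 30 = minute 185.
For F: E (finishes minute 185, plus 10-minute gap → minute 195); D (finishes minute 60). Taking the maximum gives a start of minute 195, and it finishes at 195 + 50 = minute 245.
For G: F (finishes minute 245, plus 15-minute gap → minute 260); B (finishes minute 120). Taking the maximum gives a start of minute 260, and it finishes at 260 + 30 = minute 290.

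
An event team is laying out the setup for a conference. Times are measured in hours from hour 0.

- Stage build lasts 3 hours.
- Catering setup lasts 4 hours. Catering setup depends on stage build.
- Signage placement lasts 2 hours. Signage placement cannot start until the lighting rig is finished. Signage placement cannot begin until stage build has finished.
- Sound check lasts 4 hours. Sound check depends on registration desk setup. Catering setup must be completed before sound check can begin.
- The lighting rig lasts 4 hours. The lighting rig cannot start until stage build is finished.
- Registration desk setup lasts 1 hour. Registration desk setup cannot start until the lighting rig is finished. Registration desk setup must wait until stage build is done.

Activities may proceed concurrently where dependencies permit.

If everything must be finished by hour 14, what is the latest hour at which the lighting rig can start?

To finish by hour 14, sound check (duration 4) must start no later than hour 10.
Since sound check (must start by hour 10) depends on it, registration desk setup must finish by hour 10. Backing off its 1-hour duration gives a latest start of hour 9.
To finish by hour 14, signage placement (duration 2) must start no later than hour 12.
For the lighting rig: registration desk setup (must start by hour 9); signage placement (must start by hour 12). The most restrictive is hour 9; with a 4-hour duration, the lighting rig must start by hour 5.

5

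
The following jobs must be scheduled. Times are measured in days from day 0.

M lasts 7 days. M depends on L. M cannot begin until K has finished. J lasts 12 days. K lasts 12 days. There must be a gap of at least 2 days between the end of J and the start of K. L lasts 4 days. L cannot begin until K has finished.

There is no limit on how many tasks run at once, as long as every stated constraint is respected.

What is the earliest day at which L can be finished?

30

Nothing blocks J, so it runs from day 0 to day 12.
K cannot begin until J (finishes day 12, plus 2-day gap → day 14). It runs from day 14 to 14 + 12 = day 26.
After K (finishes day 26), L can start at day 26 and finishes at day 30.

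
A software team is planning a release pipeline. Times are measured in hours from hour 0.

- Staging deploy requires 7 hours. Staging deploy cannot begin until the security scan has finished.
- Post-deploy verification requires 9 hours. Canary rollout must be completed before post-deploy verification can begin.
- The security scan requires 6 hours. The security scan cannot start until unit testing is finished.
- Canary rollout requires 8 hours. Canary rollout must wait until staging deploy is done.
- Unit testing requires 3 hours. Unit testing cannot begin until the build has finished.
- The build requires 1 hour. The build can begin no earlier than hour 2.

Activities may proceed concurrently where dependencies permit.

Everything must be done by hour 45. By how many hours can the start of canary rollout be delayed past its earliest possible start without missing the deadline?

The build cannot begin until its own release at hour 2. It runs from hour 2 to 2 + 1 = hour 3.
Unit testing cannot begin until the build (finishes hour 3). It runs from hour 3 to 3 + 3 = hour 6.
The security scan waits on unit testing (finishes hour 6), so it starts at hour 6 and finishes at 6 + 6 = hour 12.
After the security scan (finishes hour 12), staging deploy can start at hour 12 and finishes at hour 19.
Canary rollout waits on staging deploy (finishes hour 19), so it starts at hour 19 and finishes at 19 + 8 = hour 27.

Working backward from the deadline:
Post-deploy verification has no dependents, so it just needs to finish by hour 45. Starting by 45 − 9 = hour 36 achieves that.
Since post-deploy verification (must start by hour 36) depends on it, canary rollout must finish by hour 36. Backing off its 8-hour duration gives a latest start of hour 28.
So canary rollout can start as early as hour 19 and as late as hour 28, giving 28 − 19 = 9 hours of slack.

9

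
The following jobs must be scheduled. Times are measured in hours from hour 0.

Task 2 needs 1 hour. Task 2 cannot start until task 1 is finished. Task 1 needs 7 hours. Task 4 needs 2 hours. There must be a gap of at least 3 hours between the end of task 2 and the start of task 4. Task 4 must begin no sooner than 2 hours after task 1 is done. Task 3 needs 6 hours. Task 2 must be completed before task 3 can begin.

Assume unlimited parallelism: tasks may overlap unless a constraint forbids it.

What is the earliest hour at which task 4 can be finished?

13

Task 1 has no prerequisites, so it starts at hour 0 and finishes at hour 7.
After task 1 (finishes hour 7), task 2 can start at hour 7 and finishes at hour 8.
Task 4 cannot start until task 2 (finishes hour 8, plus 3-hour gap → hour 11); task 1 (finishes hour 7, plus 2-hour gap → hour 9). The controlling bound is hour 11, so task 4 finishes at 11 + 2 = hour 13.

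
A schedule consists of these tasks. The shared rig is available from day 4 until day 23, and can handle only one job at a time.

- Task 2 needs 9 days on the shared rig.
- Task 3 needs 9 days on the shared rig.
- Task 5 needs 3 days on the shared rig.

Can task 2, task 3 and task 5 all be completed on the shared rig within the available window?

No

The shared rig window is 23 − 4 = 19 days.
Running back to back, the jobs need 9 + 9 + 3 = 21 days on the shared rig.
Since 21 > 19, they cannot all fit.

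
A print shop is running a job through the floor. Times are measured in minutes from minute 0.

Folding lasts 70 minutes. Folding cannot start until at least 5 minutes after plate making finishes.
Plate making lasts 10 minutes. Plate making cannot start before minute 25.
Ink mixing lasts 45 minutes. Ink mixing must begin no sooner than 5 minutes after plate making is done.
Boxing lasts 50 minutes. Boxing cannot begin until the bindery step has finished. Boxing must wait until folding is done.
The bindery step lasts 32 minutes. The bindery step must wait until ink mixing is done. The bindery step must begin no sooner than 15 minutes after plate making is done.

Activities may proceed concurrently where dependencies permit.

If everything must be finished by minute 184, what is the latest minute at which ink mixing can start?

57

To finish by minute 184, boxing (duration 50) must start no later than minute 134.
Since boxing (must start by minute 134) depends on it, the bindery step must finish by minute 134. Backing off its 32-minute duration gives a latest start of minute 102.
Ink mixing feeds into the bindery step (must start by minute 102); so ink mixing must finish by minute 102 and therefore start by minute 57.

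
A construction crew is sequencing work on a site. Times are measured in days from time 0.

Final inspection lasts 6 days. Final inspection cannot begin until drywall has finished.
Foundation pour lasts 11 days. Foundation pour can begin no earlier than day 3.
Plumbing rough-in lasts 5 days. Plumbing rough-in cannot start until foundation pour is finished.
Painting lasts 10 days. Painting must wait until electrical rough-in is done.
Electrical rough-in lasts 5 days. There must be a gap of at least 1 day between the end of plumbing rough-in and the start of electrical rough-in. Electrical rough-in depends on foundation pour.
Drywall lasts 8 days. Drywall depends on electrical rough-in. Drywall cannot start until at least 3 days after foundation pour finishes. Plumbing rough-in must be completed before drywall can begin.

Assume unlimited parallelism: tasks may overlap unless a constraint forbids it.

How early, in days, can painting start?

25

After its own release at day 3, foundation pour can start at day 3 and finishes at day 14.
Plumbing rough-in waits on foundation pour (finishes day 14), so it starts at day 14 and finishes at 14 + 5 = day 19.
Electrical rough-in needs all of plumbing rough-in (finishes day 19, plus 1-day gap → day 20); foundation pour (finishes day 14). That puts its earliest start at day 20; it finishes at 20 + 5 = day 25.
Painting waits on electrical rough-in (finishes day 25), so the earliest it can start is day 25.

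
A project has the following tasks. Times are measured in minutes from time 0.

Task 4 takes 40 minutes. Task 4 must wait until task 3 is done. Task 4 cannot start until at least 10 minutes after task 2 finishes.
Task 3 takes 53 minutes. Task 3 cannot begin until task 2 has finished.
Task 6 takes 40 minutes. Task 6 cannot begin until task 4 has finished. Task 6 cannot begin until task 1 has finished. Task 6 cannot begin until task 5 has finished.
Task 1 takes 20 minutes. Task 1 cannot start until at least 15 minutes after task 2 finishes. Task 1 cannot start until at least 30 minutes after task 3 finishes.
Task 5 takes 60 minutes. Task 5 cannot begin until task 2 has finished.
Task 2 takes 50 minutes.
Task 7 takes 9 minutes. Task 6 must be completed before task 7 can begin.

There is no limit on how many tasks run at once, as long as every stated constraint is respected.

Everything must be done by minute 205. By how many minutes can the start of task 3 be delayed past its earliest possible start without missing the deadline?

3

Task 2 has no prerequisites, so it starts at minute 0 and finishes at minute 50.
After task 2 (finishes minute 50), task 3 can start at minute 50 and finishes at minute 103.

Working backward from the deadline:
Task 7 must finish by minute 205; it takes 9 minutes, so it must start by 205 − 9 = minute 196.
Task 6 feeds into task 7 (must start by minute 196); so task 6 must finish by minute 196 and therefore start by minute 156.
Since task 6 (must start by minute 156) depends on it, task 1 must finish by minute 156. Backing off its 20-minute duration gives a latest start of minute 136.
Task 4 has to be done before task 6 (must start by minute 156). That means finishing by minute 156, i.e. starting by 156 − 40 = minute 116.
Task 3 feeds task 1 (must start by minute 136, minus 30-minute gap → minute 106); task 4 (must start by minute 116). Taking the minimum, task 3 must finish by minute 106 and start by 106 − 53 = minute 53.
So task 3 can start as early as minute 50 and as late as minute 53, giving 53 − 50 = 3 minutes of slack.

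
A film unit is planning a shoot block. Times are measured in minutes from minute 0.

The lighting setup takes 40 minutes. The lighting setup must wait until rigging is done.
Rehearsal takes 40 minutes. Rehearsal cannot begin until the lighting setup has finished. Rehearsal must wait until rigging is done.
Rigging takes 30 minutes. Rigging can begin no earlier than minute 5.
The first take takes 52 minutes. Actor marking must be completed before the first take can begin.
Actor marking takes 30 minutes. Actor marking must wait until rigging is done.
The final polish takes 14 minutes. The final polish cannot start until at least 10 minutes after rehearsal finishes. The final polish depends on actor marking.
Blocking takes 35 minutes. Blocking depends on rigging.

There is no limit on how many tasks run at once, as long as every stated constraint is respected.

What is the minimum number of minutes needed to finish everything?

After its own release at minute 5, rigging can start at minute 5 and finishes at minute 35.
After rigging (finishes minute 35), actor marking can start at minute 35 and finishes at minute 65.
After actor marking (finishes minute 65), the first take can start at minute 65 and finishes at minute 117.
Blocking waits on rigging (finishes minute 35), so it starts at minute 35 and finishes at 35 + 35 = minute 70.
The lighting setup cannot begin until rigging (finishes minute 35). It runs from minute 35 to 35 + 40 = minute 75.
Rehearsal has to wait for the lighting setup (finishes minute 75); rigging (finishes minute 35). The latest of these is minute 75, so rehearsal runs minute 75 to 75 + 40 = minute 115.
For the final polish: rehearsal (finishes minute 115, plus 10-minute gap → minute 125); actor marking (finishes minute 65). Taking the maximum gives a start of minute 125, and it finishes at 125 + 14 = minute 139.
All tasks are finished once the last one completes. Finish times: Rigging at 35, The lighting setup at 75, Blocking at 70, Actor marking at 65, Rehearsal at 115, The final polish at 139, The first take at 117. The latest is minute 139.

139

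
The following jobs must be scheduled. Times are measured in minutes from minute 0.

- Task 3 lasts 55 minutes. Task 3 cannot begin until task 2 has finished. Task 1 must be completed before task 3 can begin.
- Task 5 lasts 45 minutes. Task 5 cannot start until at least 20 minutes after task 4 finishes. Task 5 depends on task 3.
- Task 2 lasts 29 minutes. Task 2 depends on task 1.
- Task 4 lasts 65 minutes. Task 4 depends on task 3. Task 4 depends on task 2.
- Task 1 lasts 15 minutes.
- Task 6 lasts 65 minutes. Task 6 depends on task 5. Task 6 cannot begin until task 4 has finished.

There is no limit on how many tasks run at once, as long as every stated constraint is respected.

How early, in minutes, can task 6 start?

Task 1 can start immediately at minute 0; it finishes at minute 15.
Task 2 cannot begin until task 1 (finishes minute 15). It runs from minute 15 to 15 + 29 = minute 44.
Task 3 has to wait for task 2 (finishes minute 44); task 1 (finishes minute 15). The latest of these is minute 44, so task 3 runs minute 44 to 44 + 55 = minute 99.
Task 4 needs all of task 3 (finishes minute 99); task 2 (finishes minute 44). That puts its earliest start at minute 99; it finishes at 99 + 65 = minute 164.
Task 5 needs all of task 4 (finishes minute 164, plus 20-minute gap → minute 184); task 3 (finishes minute 99). That puts its earliest start at minute 184; it finishes at 184 + 45 = minute 229.
Task 6 waits on task 5 (finishes minute 229); task 4 (finishes minute 164). The latest of these is minute 229, which is the earliest task 6 can start.

229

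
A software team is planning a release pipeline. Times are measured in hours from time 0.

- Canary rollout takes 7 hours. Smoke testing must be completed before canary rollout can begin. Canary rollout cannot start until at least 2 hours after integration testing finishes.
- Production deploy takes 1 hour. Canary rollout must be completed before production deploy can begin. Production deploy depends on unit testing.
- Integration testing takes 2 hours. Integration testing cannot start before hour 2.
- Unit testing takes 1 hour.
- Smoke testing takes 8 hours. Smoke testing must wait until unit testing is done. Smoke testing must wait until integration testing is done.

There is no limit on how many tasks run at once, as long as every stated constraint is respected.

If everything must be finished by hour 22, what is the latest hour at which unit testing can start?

5

Production deploy must finish by hour 22; it takes 1 hour, so it must start by 22 − 1 = hour 21.
Canary rollout has to be done before production deploy (must start by hour 21). That means finishing by hour 21, i.e. starting by 21 − 7 = hour 14.
Smoke testing has to be done before canary rollout (must start by hour 14). That means finishing by hour 14, i.e. starting by 14 − 8 = hour 6.
Unit testing must finish in time for smoke testing (must start by hour 6); production deploy (must start by hour 21). The tightest is hour 6, so unit testing must start by 6 − 1 = hour 5.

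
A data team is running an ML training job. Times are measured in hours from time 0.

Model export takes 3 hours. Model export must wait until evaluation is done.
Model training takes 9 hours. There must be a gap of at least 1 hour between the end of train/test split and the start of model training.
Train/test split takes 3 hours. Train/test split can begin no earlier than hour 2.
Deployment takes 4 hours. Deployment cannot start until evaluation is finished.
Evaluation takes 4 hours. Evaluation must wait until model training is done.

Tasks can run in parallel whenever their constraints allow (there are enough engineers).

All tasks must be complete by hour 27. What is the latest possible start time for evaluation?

19

Nothing follows model export; the deadline of hour 27 is its only limit. It must start by 27 − 3 = hour 24.
Nothing follows deployment; the deadline of hour 27 is its only limit. It must start by 27 − 4 = hour 23.
Evaluation must finish in time for model export (must start by hour 24); deployment (must start by hour 23). The tightest is hour 23, so evaluation must start by 23 − 4 = hour 19.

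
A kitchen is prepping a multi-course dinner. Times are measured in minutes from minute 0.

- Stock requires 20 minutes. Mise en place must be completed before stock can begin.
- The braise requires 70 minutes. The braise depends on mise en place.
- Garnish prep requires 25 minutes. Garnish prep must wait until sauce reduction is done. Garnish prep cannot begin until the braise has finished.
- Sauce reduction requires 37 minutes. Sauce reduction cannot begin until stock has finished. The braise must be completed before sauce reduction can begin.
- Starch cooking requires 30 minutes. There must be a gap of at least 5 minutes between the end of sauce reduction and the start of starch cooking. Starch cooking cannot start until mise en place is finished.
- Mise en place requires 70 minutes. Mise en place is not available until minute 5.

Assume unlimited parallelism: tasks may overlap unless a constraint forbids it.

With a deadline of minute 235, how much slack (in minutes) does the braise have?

After its own release at minute 5, mise en place can start at minute 5 and finishes at minute 75.
The braise cannot begin until mise en place (finishes minute 75). It runs from minute 75 to 75 + 70 = minute 145.

Working backward from the deadline:
Nothing follows starch cooking; the deadline of minute 235 is its only limit. It must start by 235 − 30 = minute 205.
Garnish prep has no dependents, so it just needs to finish by minute 235. Starting by 235 − 25 = minute 210 achieves that.
For sauce reduction: starch cooking (must start by minute 205, minus 5-minute gap → minute 200); garnish prep (must start by minute 210). The most restrictive is minute 200; with a 37-minute duration, sauce reduction must start by minute 163.
The braise must finish in time for sauce reduction (must start by minute 163); garnish prep (must start by minute 210). The tightest is minute 163, so the braise must start by 163 − 70 = minute 93.
So the braise can start as early as minute 75 and as late as minute 93, giving 93 − 75 = 18 minutes of slack.

18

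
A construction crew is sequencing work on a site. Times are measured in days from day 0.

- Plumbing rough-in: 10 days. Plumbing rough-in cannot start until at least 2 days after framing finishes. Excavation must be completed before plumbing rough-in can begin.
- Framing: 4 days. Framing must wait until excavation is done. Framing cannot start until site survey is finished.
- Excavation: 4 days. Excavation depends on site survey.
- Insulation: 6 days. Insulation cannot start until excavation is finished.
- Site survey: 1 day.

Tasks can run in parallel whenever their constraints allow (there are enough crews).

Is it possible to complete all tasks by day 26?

Nothing blocks site survey, so it runs from day 0 to day 1.
Excavation cannot begin until site survey (finishes day 1). It runs from day 1 to 1 + 4 = day 5.
After excavation (finishes day 5), insulation can start at day 5 and finishes at day 11.
Framing needs all of excavation (finishes day 5); site survey (finishes day 1). That puts its earliest start at day 5; it finishes at 5 + 4 = day 9.
For plumbing rough-in: framing (finishes day 9, plus 2-day gap → day 11); excavation (finishes day 5). Taking the maximum gives a start of day 11, and it finishes at 11 + 10 = day 21.
Every task is finished by day 21, which is no later than the deadline of 26, so the schedule is feasible.

Yes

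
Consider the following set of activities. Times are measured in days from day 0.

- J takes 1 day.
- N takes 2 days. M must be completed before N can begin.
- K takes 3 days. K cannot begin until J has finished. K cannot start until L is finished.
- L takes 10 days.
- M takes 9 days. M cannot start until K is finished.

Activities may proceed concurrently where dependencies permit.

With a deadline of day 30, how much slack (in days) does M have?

6

L has no prerequisites, so it starts at day 0 and finishes at day 10.
J has no prerequisites, so it starts at day 0 and finishes at day 1.
For K: J (finishes day 1); L (finishes day 10). Taking the maximum gives a start of day 10, and it finishes at 10 + 3 = day 13.
After K (finishes day 13), M can start at day 13 and finishes at day 22.

Working backward from the deadline:
N must finish by day 30; it takes 2 days, so it must start by 30 − 2 = day 28.
M has to be done before N (must start by day 28). That means finishing by day 28, i.e. starting by 28 − 9 = day 19.
So M can start as early as day 13 and as late as day 19, giving 19 − 13 = 6 days of slack.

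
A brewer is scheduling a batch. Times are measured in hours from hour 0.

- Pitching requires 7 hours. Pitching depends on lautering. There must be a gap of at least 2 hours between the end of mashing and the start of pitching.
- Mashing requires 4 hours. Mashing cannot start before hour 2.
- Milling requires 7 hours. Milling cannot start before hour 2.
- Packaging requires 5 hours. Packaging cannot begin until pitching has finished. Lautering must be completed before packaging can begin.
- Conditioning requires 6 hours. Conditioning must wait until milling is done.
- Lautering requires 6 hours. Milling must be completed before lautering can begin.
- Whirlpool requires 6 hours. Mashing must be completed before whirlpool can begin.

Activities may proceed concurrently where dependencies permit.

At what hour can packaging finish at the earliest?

After its own release at hour 2, mashing can start at hour 2 and finishes at hour 6.
After its own release at hour 2, milling can start at hour 2 and finishes at hour 9.
Lautering cannot begin until milling (finishes hour 9). It runs from hour 9 to 9 + 6 = hour 15.
For pitching: lautering (finishes hour 15); mashing (finishes hour 6, plus 2-hour gap → hour 8). Taking the maximum gives a start of hour 15, and it finishes at 15 + 7 = hour 22.
Packaging needs all of pitching (finishes hour 22); lautering (finishes hour 15). That puts its earliest start at hour 22; it finishes at 22 + 5 = hour 27.

27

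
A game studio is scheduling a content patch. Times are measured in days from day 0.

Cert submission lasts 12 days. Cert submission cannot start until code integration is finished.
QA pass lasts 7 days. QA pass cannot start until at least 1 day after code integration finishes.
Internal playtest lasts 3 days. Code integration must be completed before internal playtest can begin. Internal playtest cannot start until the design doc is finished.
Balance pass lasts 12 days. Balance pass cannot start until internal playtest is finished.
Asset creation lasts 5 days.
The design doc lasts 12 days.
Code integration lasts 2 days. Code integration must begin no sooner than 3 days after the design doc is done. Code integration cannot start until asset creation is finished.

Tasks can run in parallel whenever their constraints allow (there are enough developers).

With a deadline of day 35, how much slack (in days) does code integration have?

3

Asset creation has no prerequisites, so it starts at day 0 and finishes at day 5.
Nothing blocks the design doc, so it runs from day 0 to day 12.
Code integration has to wait for the design doc (finishes day 12, plus 3-day gap → day 15); asset creation (finishes day 5). The latest of these is day 15, so code integration runs day 15 to 15 + 2 = day 17.

Working backward from the deadline:
Balance pass must finish by day 35; it takes 12 days, so it must start by 35 − 12 = day 23.
Since balance pass (must start by day 23) depends on it, internal playtest must finish by day 23. Backing off its 3-day duration gives a latest start of day 20.
QA pass must finish by day 35; it takes 7 days, so it must start by 35 − 7 = day 28.
To finish by day 35, cert submission (duration 12) must start no later than day 23.
Code integration has several dependents: internal playtest (must start by day 20); QA pass (must start by day 28, minus 1-day gap → day 27); cert submission (must start by day 23). The earliest of those limits is day 20, so code integration must start by 20 − 2 = day 18.
So code integration can start as early as day 15 and as late as day 18, giving 18 − 15 = 3 days of slack.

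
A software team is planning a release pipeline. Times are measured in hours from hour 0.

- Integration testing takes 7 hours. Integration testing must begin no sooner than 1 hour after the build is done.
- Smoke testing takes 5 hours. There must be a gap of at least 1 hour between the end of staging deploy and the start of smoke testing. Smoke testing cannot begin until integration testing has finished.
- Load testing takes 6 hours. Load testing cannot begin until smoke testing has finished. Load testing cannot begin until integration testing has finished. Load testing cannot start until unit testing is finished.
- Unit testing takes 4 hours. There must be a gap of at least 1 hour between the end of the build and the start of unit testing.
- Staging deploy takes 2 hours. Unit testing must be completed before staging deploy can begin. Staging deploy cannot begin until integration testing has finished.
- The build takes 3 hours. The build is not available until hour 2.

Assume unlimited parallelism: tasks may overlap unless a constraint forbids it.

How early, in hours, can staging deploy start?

13

The build waits on its own release at hour 2, so it starts at hour 2 and finishes at 2 + 3 = hour 5.
After the build (finishes hour 5, plus 1-hour gap → hour 6), integration testing can start at hour 6 and finishes at hour 13.
Unit testing cannot begin until the build (finishes hour 5, plus 1-hour gap → hour 6). It runs from hour 6 to 6 + 4 = hour 10.
Staging deploy waits on unit testing (finishes hour 10); integration testing (finishes hour 13). The latest of these is hour 13, which is the earliest staging deploy can start.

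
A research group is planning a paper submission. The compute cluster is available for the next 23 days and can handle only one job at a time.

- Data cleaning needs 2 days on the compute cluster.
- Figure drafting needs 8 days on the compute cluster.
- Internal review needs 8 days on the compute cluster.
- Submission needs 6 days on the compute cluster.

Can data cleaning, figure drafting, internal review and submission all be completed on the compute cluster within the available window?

No

Running back to back, the jobs need 2 + 8 + 8 + 6 = 24 days on the compute cluster.
Since 24 > 23, they cannot all fit.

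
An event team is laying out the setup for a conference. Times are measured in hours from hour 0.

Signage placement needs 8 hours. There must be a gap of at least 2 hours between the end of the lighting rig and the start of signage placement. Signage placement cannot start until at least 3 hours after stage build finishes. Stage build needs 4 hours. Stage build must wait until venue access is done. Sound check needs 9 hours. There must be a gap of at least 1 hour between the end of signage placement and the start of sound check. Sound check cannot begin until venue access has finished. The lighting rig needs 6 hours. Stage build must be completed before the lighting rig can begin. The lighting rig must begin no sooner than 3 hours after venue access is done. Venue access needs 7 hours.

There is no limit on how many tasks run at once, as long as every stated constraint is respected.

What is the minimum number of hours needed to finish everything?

Venue access has no prerequisites, so it starts at hour 0 and finishes at hour 7.
After venue access (finishes hour 7), stage build can start at hour 7 and finishes at hour 11.
The lighting rig cannot start until stage build (finishes hour 11); venue access (finishes hour 7, plus 3-hour gap → hour 10). The controlling bound is hour 11, so the lighting rig finishes at 11 + 6 = hour 17.
Signage placement cannot start until the lighting rig (finishes hour 17, plus 2-hour gap → hour 19); stage build (finishes hour 11, plus 3-hour gap → hour 14). The controlling bound is hour 19, so signage placement finishes at 19 + 8 = hour 27.
Sound check has to wait for signage placement (finishes hour 27, plus 1-hour gap → hour 28); venue access (finishes hour 7). The latest of these is hour 28, so sound check runs hour 28 to 28 + 9 = hour 37.
All tasks are finished once the last one completes. Finish times: Venue access at 7, Stage build at 11, The lighting rig at 17, Signage placement at 27, Sound check at 37. The latest is hour 37.

37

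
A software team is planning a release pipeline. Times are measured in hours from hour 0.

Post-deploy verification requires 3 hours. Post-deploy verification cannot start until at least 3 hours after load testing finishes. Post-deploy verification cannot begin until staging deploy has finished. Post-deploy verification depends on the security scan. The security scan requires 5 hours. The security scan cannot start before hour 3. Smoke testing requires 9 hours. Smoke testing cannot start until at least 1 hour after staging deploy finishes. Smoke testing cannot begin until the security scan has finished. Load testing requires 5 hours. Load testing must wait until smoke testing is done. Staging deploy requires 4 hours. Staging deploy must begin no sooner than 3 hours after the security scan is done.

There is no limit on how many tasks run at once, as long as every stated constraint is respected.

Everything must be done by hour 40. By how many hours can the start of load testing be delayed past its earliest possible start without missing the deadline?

The security scan cannot begin until its own release at hour 3. It runs from hour 3 to 3 + 5 = hour 8.
After the security scan (finishes hour 8, plus 3-hour gap → hour 11), staging deploy can start at hour 11 and finishes at hour 15.
Smoke testing needs all of staging deploy (finishes hour 15, plus 1-hour gap → hour 16); the security scan (finishes hour 8). That puts its earliest start at hour 16; it finishes at 16 + 9 = hour 25.
Load testing waits on smoke testing (finishes hour 25), so it starts at hour 25 and finishes at 25 + 5 = hour 30.

Working backward from the deadline:
Post-deploy verification has no dependents, so it just needs to finish by hour 40. Starting by 40 − 3 = hour 37 achieves that.
Load testing feeds into post-deploy verification (must start by hour 37, minus 3-hour gap → hour 34); so load testing must finish by hour 34 and therefore start by hour 29.
So load testing can start as early as hour 25 and as late as hour 29, giving 29 − 25 = 4 hours of slack.

4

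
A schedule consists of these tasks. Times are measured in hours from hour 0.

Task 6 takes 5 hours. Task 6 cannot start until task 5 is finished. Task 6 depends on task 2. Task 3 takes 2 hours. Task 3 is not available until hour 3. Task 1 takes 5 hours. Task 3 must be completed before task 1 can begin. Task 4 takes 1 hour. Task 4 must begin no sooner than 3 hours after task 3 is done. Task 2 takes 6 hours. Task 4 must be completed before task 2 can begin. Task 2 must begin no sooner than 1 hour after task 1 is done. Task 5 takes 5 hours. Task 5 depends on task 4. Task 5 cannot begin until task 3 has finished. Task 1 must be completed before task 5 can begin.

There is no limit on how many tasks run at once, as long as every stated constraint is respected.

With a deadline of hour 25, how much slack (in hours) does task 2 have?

Task 3 cannot begin until its own release at hour 3. It runs from hour 3 to 3 + 2 = hour 5.
After task 3 (finishes hour 5, plus 3-hour gap → hour 8), task 4 can start at hour 8 and finishes at hour 9.
After task 3 (finishes hour 5), task 1 can start at hour 5 and finishes at hour 10.
Task 2 has to wait for task 4 (finishes hour 9); task 1 (finishes hour 10, plus 1-hour gap → hour 11). The latest of these is hour 11, so task 2 runs hour 11 to 11 + 6 = hour 17.

Working backward from the deadline:
To finish by hour 25, task 6 (duration 5) must start no later than hour 20.
Task 2 has to be done before task 6 (must start by hour 20). That means finishing by hour 20, i.e. starting by 20 − 6 = hour 14.
So task 2 can start as early as hour 11 and as late as hour 14, giving 14 − 11 = 3 hours of slack.

3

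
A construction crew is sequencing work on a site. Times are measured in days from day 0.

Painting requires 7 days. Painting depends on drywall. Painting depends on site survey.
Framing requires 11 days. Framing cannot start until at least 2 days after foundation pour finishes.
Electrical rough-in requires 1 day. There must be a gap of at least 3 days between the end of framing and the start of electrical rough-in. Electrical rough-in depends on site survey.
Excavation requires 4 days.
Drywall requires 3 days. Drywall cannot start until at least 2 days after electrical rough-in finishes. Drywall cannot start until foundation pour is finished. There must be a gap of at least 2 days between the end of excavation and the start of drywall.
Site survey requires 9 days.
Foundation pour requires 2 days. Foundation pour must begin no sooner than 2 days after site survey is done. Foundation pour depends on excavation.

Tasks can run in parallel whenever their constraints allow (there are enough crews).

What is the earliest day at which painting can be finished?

Nothing blocks excavation, so it runs from day 0 to day 4.
Site survey can start immediately at day 0; it finishes at day 9.
Foundation pour cannot start until site survey (finishes day 9, plus 2-day gap → day 11); excavation (finishes day 4). The controlling bound is day 11, so foundation pour finishes at 11 + 2 = day 13.
Framing cannot begin until foundation pour (finishes day 13, plus 2-day gap → day 15). It runs from day 15 to 15 + 11 = day 26.
For electrical rough-in: framing (finishes day 26, plus 3-day gap → day 29); site survey (finishes day 9). Taking the maximum gives a start of day 29, and it finishes at 29 + 1 = day 30.
For drywall: electrical rough-in (finishes day 30, plus 2-day gap → day 32); foundation pour (finishes day 13); excavation (finishes day 4, plus 2-day gap → day 6). Taking the maximum gives a start of day 32, and it finishes at 32 + 3 = day 35.
Painting cannot start until drywall (finishes day 35); site survey (finishes day 9). The controlling bound is day 35, so painting finishes at 35 + 7 = day 42.

42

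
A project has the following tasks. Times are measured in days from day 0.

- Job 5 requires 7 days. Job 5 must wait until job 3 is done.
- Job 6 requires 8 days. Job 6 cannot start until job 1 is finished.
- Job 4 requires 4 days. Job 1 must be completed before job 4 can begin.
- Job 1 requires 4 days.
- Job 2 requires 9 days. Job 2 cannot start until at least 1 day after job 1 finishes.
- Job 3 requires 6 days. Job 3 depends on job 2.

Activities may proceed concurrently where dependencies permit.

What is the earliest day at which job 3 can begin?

Job 1 can start immediately at day 0; it finishes at day 4.
After job 1 (finishes day 4, plus 1-day gap → day 5), job 2 can start at day 5 and finishes at day 14.
Job 3 waits on job 2 (finishes day 14), so the earliest it can start is day 14.

14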